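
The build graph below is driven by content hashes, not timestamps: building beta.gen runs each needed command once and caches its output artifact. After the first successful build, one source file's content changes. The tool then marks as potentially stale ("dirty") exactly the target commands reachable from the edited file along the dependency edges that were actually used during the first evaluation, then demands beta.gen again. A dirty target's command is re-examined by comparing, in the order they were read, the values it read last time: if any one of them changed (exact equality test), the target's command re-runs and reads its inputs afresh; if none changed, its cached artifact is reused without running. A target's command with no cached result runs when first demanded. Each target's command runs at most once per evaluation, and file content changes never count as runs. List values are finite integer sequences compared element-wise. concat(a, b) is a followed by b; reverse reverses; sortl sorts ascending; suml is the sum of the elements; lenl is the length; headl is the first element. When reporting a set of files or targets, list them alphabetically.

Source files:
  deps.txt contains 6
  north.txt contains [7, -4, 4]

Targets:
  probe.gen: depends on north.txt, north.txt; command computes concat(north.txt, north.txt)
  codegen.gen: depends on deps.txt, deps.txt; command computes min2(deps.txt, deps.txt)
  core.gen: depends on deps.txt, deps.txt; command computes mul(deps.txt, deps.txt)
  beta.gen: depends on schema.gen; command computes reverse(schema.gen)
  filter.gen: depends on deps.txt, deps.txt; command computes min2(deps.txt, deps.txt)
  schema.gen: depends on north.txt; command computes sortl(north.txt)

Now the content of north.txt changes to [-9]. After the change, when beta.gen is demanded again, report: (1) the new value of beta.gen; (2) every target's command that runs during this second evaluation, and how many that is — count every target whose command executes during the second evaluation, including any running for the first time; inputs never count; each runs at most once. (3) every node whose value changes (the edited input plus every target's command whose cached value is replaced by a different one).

Initial pass — values computed on the first demand:
  schema.gen = sortl([7, -4, 4]) = [-4, 4, 7]
  beta.gen = reverse([-4, 4, 7]) = [7, 4, -4]

Second demand — change propagation:
  schema.gen: re-runs because north.txt [7, -4, 4]->[-9]; new result [-9].
  beta.gen: re-runs because schema.gen [-4, 4, 7]->[-9]; new result [-9].

beta.gen now evaluates to [-9].
Run set: beta.gen, schema.gen (2 run).
Changed values: beta.gen, north.txt, schema.gen.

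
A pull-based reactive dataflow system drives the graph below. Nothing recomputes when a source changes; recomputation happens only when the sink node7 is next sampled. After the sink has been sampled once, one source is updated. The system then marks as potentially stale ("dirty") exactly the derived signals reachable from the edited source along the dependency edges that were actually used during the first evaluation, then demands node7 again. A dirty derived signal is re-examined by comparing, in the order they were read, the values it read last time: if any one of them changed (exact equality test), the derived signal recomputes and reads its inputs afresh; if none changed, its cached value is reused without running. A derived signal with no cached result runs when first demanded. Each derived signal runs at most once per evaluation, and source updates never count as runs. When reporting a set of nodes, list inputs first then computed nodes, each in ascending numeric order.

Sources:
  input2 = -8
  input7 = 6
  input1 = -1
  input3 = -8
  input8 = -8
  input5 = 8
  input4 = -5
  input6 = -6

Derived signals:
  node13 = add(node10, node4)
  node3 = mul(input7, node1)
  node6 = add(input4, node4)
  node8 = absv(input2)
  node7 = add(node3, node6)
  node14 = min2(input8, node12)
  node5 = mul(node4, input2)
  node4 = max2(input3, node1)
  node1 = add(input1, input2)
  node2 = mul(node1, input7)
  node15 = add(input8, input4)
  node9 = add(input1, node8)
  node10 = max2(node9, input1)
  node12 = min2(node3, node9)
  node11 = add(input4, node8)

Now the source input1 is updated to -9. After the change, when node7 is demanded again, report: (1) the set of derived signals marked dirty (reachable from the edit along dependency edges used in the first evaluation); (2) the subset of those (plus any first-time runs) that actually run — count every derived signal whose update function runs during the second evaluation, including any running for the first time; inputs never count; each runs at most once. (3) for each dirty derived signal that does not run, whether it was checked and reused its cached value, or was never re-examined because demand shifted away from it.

First evaluation (everything demanded from the output):
  node1 = add(-1, -8) = -9
  node3 = mul(6, -9) = -54
  node4 = max2(-8, -9) = -8
  node6 = add(-5, -8) = -13
  node7 = add(-54, -13) = -67

Propagation after the edit:
  node1: runs — input1 -1->-9; result -17.
  node3: runs — node1 -9->-17; result -102.
  node4: runs — node1 -9->-17; result -8 (same value as before).
  node6: checked — values it read are unchanged (input4 unchanged, node4 unchanged); reused cached -13 without running.
  node7: runs — node3 -54->-102; result -115.

Key observation: the cutoff stops propagation at node6 — its inputs' values are unchanged, so it reuses its cache.

Marked dirty: node1, node3, node4, node6, node7.
Derived signals that run: node1, node3, node4, node7 — 4 in total.
Checked but reused from cache: node6.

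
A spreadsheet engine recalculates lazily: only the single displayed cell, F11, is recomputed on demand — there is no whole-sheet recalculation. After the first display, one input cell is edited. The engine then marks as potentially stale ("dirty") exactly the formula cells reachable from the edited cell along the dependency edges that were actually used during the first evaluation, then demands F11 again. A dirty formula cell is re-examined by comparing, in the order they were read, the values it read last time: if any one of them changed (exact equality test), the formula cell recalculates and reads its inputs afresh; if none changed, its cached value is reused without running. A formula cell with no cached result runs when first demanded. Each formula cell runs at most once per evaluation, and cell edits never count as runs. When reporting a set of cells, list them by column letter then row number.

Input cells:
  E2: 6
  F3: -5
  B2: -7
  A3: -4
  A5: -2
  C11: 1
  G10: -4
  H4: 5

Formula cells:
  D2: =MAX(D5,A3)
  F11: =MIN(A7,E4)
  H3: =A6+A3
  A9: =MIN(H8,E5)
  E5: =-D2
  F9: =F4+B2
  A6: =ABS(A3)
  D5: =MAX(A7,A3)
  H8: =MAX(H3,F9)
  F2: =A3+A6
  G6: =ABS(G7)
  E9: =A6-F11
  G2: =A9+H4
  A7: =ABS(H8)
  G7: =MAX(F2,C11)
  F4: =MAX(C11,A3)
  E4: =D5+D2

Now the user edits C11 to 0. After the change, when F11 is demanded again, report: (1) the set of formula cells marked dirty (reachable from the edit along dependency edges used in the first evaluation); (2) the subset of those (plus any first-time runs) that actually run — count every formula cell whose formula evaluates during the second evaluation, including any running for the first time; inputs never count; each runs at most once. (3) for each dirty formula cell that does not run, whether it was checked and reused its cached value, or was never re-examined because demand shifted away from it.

First evaluation (everything demanded from the output):
  A6 = ABS(-4) = 4
  F4 = MAX(1, -4) = 1
  F9 = 1 + -7 = -6
  H3 = 4 + -4 = 0
  H8 = MAX(0, -6) = 0
  A7 = ABS(0) = 0
  D5 = MAX(0, -4) = 0
  D2 = MAX(0, -4) = 0
  E4 = 0 + 0 = 0
  F11 = MIN(0, 0) = 0

Propagation after the edit:
  F4: runs — C11 1->0; result 0.
  F9: runs — F4 1->0; result -7.
  H8: runs — F9 -6->-7; result 0 (same value as before).
  A7: checked — values it read are unchanged (H8 unchanged); reused cached 0 without running.
  D5: checked — values it read are unchanged (A7 unchanged, A3 unchanged); reused cached 0 without running.
  D2: checked — values it read are unchanged (D5 unchanged, A3 unchanged); reused cached 0 without running.
  E4: checked — values it read are unchanged (D5 unchanged, D2 unchanged); reused cached 0 without running.
  F11: checked — values it read are unchanged (A7 unchanged, E4 unchanged); reused cached 0 without running.

Key observation: the change is absorbed at H8 — it re-runs but produces the same value, and the output's value is unchanged.

Marked dirty: A7, D2, D5, E4, F4, F9, F11, H8.
Formula cells that run: F4, F9, H8 — 3 in total.
Checked but reused from cache: A7, D2, D5, E4, F11.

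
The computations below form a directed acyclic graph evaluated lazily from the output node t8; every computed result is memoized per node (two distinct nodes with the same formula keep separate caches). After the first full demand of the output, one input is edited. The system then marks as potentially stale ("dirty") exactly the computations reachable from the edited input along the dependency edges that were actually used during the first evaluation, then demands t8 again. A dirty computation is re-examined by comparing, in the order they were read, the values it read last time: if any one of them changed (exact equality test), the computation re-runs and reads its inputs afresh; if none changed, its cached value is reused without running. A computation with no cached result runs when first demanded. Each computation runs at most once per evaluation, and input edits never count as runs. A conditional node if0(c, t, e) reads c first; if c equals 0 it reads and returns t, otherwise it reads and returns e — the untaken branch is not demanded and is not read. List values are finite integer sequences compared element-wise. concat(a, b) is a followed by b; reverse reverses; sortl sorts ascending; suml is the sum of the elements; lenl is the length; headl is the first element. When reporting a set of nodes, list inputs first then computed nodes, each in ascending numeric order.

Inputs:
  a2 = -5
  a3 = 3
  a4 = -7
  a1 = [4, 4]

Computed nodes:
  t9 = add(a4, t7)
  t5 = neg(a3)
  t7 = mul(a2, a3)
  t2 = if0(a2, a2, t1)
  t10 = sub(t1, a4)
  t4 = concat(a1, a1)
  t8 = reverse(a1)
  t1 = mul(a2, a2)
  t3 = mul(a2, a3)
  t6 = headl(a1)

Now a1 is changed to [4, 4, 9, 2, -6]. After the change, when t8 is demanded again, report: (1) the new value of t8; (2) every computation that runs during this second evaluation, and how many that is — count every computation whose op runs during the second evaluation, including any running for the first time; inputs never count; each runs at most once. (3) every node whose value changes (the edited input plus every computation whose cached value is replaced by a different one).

Demanding t8 again yields [-6, 2, 9, 4, 4].
1 computations run: t8.
The nodes whose values change: a1, t8.

First demand of the output computes:
  t8 = reverse([4, 4]) = [4, 4]

After the edit, cleaning proceeds:
  t8: a read changed (a1 [4, 4]->[4, 4, 9, 2, -6]) — executes, giving [-6, 2, 9, 4, 4].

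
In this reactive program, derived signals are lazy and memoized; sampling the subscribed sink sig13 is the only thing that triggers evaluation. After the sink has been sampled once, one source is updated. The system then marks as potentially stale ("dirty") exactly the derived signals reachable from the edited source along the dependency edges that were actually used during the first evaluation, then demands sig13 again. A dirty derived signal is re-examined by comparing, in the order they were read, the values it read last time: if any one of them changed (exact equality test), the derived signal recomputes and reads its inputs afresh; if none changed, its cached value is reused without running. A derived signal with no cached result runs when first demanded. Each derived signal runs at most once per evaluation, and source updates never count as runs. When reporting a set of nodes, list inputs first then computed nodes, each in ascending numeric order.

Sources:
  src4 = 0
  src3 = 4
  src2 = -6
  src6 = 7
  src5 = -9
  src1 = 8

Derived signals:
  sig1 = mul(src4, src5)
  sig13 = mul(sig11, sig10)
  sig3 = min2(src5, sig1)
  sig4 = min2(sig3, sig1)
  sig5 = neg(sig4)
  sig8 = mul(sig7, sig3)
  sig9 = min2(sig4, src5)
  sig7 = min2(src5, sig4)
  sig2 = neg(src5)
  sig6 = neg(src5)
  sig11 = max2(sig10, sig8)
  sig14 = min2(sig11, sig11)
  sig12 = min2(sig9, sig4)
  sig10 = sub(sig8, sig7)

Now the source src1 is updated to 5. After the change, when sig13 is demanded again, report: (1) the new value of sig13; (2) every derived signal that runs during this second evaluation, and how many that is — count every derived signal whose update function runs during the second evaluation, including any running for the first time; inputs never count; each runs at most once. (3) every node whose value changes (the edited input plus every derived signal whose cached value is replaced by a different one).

First demand of the output computes:
  sig1 = mul(0, -9) = 0
  sig3 = min2(-9, 0) = -9
  sig4 = min2(-9, 0) = -9
  sig7 = min2(-9, -9) = -9
  sig8 = mul(-9, -9) = 81
  sig10 = sub(81, -9) = 90
  sig11 = max2(90, 81) = 90
  sig13 = mul(90, 90) = 8100

After the edit, cleaning proceeds:
  no node depends on src1 at all; the second demand re-runs nothing.

Note the shortcut — nothing in the graph depends on src1 at all, so no recomputation happens.

Demanding sig13 again yields 8100.
0 derived signals run: none.
The nodes whose values change: src1.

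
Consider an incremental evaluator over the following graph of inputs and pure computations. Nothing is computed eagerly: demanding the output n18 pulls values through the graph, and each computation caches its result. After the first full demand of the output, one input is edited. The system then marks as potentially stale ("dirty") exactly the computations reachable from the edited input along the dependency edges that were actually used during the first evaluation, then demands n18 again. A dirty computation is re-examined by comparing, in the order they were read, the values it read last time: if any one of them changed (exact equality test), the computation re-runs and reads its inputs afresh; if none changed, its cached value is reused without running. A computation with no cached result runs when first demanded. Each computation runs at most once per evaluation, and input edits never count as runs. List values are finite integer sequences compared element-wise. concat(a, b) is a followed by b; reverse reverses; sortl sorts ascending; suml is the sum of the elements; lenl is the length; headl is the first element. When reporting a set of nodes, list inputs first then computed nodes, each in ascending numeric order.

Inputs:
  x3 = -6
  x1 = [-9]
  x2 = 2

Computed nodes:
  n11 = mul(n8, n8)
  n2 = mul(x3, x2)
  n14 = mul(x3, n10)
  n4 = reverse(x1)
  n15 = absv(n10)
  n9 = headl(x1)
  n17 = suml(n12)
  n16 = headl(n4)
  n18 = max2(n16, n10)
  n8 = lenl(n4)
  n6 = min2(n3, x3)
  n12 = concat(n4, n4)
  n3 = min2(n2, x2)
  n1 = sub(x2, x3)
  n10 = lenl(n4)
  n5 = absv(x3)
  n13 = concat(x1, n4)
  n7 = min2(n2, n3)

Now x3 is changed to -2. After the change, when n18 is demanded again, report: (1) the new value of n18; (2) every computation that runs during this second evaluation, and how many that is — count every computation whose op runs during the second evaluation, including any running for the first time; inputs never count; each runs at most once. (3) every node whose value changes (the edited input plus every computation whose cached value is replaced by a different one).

Initial pass — values computed on the first demand:
  n4 = reverse([-9]) = [-9]
  n10 = lenl([-9]) = 1
  n16 = headl([-9]) = -9
  n18 = max2(-9, 1) = 1

Second demand — change propagation:
  no demanded computation ever read x3, so the edit dirties nothing and nothing runs.

The important point: nothing the output needs ever reads x3, so the edit is invisible to it.

n18 now evaluates to 1.
Run set: none (0 run).
Changed values: x3.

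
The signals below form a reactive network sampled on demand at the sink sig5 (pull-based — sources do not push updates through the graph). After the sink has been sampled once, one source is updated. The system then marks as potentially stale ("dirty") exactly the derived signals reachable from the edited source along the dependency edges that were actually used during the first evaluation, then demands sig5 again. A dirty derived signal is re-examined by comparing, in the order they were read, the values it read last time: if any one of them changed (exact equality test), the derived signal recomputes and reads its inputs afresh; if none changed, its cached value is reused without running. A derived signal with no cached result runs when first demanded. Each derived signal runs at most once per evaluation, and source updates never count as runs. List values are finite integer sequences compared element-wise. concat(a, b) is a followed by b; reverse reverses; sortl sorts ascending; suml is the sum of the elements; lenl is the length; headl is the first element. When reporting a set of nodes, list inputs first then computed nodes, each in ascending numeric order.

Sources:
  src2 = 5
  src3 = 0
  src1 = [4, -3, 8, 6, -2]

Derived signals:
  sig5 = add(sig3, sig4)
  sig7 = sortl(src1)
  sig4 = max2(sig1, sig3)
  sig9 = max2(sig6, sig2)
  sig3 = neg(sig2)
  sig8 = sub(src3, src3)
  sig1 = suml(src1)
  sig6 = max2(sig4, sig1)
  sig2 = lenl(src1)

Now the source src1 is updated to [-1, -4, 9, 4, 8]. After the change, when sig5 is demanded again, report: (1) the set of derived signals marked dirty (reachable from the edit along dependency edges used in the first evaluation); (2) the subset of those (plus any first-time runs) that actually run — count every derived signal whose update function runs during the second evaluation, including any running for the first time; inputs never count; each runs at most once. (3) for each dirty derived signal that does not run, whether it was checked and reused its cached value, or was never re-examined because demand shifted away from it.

Dirty set: sig1, sig2, sig3, sig4, sig5.
Run set: sig1, sig2, sig4, sig5 (4 run).
Re-examined without running (cache reused): sig3.
The important point: at sig3 every value read last time is unchanged, so the dirty flag clears without a run.

Initial pass — values computed on the first demand:
  sig1 = suml([4, -3, 8, 6, -2]) = 13
  sig2 = lenl([4, -3, 8, 6, -2]) = 5
  sig3 = neg(5) = -5
  sig4 = max2(13, -5) = 13
  sig5 = add(-5, 13) = 8

Second demand — change propagation:
  sig1: re-runs because src1 [4, -3, 8, 6, -2]->[-1, -4, 9, 4, 8]; new result 16.
  sig2: re-runs because src1 [4, -3, 8, 6, -2]->[-1, -4, 9, 4, 8]; new result 5 (unchanged).
  sig3: re-examined; everything it read last time is the same (sig2 unchanged) — cache -5 kept, no run.
  sig4: re-runs because sig1 13->16; new result 16.
  sig5: re-runs because sig4 13->16; new result 11.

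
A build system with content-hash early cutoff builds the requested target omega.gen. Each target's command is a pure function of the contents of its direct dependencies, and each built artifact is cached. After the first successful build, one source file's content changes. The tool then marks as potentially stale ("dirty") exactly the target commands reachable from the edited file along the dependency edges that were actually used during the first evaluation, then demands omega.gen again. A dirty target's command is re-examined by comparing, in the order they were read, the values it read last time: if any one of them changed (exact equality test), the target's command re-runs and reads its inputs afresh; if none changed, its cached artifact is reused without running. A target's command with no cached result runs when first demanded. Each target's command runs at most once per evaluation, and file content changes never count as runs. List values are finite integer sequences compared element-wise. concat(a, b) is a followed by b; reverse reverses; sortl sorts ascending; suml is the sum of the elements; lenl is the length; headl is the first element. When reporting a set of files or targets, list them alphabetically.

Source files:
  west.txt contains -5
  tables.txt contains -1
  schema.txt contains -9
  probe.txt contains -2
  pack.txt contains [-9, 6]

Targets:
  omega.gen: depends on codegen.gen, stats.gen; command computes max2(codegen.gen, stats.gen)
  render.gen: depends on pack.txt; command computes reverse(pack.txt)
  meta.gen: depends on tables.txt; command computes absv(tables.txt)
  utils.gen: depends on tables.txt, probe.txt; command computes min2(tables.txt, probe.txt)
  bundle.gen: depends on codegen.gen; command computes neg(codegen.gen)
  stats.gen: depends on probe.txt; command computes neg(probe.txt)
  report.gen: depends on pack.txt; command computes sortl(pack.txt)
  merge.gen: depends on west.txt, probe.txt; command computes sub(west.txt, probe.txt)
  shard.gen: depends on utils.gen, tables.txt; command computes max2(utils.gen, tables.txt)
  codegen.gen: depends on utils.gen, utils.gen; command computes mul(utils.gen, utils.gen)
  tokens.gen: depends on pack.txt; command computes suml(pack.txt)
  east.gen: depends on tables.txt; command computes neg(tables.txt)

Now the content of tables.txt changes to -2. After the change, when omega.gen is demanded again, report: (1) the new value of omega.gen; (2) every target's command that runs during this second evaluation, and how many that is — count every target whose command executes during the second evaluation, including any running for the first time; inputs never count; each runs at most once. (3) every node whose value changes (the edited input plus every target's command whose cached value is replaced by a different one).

First evaluation (everything demanded from the output):
  stats.gen = neg(-2) = 2
  utils.gen = min2(-1, -2) = -2
  codegen.gen = mul(-2, -2) = 4
  omega.gen = max2(4, 2) = 4

Propagation after the edit:
  utils.gen: runs — tables.txt -1->-2; result -2 (same value as before).
  codegen.gen: checked — values it read are unchanged (utils.gen unchanged, utils.gen unchanged); reused cached 4 without running.
  omega.gen: checked — values it read are unchanged (codegen.gen unchanged, stats.gen unchanged); reused cached 4 without running.

Key observation: the change is absorbed at utils.gen — it re-runs but produces the same value, and the output's value is unchanged.

New value of omega.gen: 4.
Target commands that run: utils.gen — 1 in total.
Values that change: tables.txt.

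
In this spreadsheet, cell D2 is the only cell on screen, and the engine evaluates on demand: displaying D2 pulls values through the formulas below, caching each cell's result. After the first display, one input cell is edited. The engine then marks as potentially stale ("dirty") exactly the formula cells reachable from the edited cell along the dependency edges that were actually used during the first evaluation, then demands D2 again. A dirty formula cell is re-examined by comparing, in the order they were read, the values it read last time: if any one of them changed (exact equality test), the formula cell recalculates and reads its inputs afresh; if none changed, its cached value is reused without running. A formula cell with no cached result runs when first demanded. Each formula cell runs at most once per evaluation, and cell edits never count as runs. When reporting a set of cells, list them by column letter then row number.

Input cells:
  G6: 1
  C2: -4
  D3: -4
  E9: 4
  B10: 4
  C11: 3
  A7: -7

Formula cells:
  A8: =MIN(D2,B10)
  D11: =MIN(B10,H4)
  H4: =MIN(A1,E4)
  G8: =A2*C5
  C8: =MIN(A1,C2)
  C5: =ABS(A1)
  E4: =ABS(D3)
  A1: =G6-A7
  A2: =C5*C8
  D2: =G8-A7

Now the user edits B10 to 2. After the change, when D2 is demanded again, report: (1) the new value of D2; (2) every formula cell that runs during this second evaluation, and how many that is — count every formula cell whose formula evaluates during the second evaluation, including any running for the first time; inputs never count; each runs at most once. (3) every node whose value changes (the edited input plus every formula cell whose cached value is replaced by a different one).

D2 now evaluates to -249.
Run set: none (0 run).
Changed values: B10.
The important point: nothing the output needs ever reads B10, so the edit is invisible to it.

Initial pass — values computed on the first demand:
  A1 = 1 - -7 = 8
  C5 = ABS(8) = 8
  C8 = MIN(8, -4) = -4
  A2 = 8 * -4 = -32
  G8 = -32 * 8 = -256
  D2 = -256 - -7 = -249

Second demand — change propagation:
  no demanded computation ever read B10, so the edit dirties nothing and nothing runs.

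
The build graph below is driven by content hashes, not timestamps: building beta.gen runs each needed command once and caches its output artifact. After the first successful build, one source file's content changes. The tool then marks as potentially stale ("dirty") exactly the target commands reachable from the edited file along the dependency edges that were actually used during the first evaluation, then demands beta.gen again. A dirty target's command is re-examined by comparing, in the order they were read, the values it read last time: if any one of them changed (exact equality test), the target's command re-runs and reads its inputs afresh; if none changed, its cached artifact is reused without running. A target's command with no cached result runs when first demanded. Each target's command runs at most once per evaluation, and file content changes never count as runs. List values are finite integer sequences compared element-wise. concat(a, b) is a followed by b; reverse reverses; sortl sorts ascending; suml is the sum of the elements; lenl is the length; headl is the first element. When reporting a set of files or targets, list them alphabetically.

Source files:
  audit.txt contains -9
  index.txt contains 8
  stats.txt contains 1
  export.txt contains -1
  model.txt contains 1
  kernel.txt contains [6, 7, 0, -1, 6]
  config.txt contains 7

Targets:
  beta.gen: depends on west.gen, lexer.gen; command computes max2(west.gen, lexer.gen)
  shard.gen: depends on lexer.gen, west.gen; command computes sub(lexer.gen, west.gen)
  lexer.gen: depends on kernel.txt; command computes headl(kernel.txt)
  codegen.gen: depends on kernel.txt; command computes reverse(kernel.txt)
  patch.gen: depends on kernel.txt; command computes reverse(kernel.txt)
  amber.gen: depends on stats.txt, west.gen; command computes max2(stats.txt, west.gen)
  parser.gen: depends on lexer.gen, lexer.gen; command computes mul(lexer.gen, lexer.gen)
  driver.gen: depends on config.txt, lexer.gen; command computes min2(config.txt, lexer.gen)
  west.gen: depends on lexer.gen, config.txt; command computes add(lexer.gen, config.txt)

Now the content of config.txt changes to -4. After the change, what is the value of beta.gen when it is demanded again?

beta.gen now evaluates to 6.

Initial pass — values computed on the first demand:
  lexer.gen = headl([6, 7, 0, -1, 6]) = 6
  west.gen = add(6, 7) = 13
  beta.gen = max2(13, 6) = 13

Second demand — change propagation:
  west.gen: re-runs because config.txt 7->-4; new result 2.
  beta.gen: re-runs because west.gen 13->2; new result 6.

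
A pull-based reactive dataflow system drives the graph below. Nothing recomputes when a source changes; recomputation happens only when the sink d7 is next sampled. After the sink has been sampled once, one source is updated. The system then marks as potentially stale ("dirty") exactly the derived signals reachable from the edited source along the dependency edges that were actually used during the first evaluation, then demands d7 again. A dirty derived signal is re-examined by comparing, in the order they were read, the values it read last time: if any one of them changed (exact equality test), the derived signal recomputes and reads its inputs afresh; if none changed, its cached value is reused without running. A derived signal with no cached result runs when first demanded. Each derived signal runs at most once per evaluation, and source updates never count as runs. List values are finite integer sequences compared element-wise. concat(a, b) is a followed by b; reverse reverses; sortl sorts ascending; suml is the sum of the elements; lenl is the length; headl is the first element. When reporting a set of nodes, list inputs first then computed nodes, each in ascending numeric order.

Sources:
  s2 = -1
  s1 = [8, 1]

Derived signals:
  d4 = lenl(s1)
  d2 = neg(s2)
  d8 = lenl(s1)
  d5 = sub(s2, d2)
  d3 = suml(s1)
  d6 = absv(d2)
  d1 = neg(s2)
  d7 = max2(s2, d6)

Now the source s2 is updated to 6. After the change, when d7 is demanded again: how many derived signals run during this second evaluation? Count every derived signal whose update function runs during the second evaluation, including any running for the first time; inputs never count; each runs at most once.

Derived signals that run: d2, d6, d7 — 3 in total.

First evaluation (everything demanded from the output):
  d2 = neg(-1) = 1
  d6 = absv(1) = 1
  d7 = max2(-1, 1) = 1

Propagation after the edit:
  d2: runs — s2 -1->6; result -6.
  d6: runs — d2 1->-6; result 6.
  d7: runs — s2 -1->6; d6 1->6; result 6.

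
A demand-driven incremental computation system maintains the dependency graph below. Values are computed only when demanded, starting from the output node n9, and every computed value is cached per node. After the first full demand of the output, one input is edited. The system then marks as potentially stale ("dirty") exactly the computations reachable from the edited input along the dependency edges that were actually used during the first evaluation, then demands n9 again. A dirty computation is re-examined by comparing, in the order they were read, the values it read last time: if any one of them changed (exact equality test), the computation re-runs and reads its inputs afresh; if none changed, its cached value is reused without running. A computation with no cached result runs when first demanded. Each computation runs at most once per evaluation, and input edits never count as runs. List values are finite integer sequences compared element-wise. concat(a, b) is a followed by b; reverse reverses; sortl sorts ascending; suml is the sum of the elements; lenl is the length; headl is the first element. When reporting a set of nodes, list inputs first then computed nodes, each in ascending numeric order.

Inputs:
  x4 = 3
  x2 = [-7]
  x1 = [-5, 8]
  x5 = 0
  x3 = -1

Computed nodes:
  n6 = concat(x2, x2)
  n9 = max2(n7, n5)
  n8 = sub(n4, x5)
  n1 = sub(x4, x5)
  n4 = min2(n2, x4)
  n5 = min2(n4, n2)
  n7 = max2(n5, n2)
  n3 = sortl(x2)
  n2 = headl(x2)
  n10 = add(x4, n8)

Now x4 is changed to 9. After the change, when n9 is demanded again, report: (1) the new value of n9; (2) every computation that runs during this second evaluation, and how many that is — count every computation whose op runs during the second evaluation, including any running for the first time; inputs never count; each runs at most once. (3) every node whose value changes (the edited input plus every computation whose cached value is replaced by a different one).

First evaluation (everything demanded from the output):
  n2 = headl([-7]) = -7
  n4 = min2(-7, 3) = -7
  n5 = min2(-7, -7) = -7
  n7 = max2(-7, -7) = -7
  n9 = max2(-7, -7) = -7

Propagation after the edit:
  n4: runs — x4 3->9; result -7 (same value as before).
  n5: checked — values it read are unchanged (n4 unchanged, n2 unchanged); reused cached -7 without running.
  n7: checked — values it read are unchanged (n5 unchanged, n2 unchanged); reused cached -7 without running.
  n9: checked — values it read are unchanged (n7 unchanged, n5 unchanged); reused cached -7 without running.

Key observation: the change is absorbed at n4 — it re-runs but produces the same value, and the output's value is unchanged.

New value of n9: -7.
Computations that run: n4 — 1 in total.
Values that change: x4.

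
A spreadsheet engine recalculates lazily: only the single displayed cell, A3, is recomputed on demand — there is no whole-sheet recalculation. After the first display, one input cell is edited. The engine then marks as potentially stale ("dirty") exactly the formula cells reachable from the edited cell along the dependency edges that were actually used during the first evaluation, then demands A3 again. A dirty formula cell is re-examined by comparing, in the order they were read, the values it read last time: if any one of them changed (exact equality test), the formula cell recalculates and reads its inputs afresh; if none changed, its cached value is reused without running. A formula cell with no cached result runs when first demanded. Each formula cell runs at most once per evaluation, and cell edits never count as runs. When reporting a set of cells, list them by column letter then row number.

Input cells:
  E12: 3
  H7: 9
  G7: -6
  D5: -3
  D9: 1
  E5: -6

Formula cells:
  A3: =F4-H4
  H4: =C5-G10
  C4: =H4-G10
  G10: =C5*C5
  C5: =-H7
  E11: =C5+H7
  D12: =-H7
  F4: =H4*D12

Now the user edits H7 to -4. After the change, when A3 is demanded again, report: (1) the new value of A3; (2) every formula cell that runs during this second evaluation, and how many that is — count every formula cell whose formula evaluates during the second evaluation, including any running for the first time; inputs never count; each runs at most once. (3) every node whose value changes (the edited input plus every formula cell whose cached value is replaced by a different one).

First evaluation (everything demanded from the output):
  C5 = -(9) = -9
  D12 = -(9) = -9
  G10 = -9 * -9 = 81
  H4 = -9 - 81 = -90
  F4 = -90 * -9 = 810
  A3 = 810 - -90 = 900

Propagation after the edit:
  C5: runs — H7 9->-4; result 4.
  D12: runs — H7 9->-4; result 4.
  G10: runs — C5 -9->4; C5 -9->4; result 16.
  H4: runs — C5 -9->4; G10 81->16; result -12.
  F4: runs — H4 -90->-12; D12 -9->4; result -48.
  A3: runs — F4 810->-48; H4 -90->-12; result -36.

New value of A3: -36.
Formula cells that run: A3, C5, D12, F4, G10, H4 — 6 in total.
Values that change: A3, C5, D12, F4, G10, H4, H7.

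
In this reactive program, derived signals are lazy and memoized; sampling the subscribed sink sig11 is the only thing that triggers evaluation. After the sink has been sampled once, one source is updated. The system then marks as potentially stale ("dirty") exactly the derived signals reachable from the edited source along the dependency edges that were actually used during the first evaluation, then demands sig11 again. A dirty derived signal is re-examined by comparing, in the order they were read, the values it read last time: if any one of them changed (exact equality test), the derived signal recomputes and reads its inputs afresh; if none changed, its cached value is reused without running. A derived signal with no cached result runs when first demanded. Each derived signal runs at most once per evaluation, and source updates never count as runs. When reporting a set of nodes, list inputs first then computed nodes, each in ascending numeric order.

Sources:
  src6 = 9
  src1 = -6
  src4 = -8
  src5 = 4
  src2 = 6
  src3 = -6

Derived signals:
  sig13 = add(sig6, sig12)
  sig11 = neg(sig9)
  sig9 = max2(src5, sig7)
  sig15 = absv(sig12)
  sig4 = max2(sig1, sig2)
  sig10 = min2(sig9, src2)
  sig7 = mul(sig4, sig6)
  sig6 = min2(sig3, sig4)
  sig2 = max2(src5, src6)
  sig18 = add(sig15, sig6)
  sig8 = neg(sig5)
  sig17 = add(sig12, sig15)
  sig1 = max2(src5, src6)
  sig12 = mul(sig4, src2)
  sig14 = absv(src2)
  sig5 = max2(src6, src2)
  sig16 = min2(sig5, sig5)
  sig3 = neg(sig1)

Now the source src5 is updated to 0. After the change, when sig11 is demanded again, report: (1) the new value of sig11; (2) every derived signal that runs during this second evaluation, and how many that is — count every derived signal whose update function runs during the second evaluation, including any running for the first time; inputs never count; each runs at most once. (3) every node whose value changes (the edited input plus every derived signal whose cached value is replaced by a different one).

First demand of the output computes:
  sig1 = max2(4, 9) = 9
  sig2 = max2(4, 9) = 9
  sig3 = neg(9) = -9
  sig4 = max2(9, 9) = 9
  sig6 = min2(-9, 9) = -9
  sig7 = mul(9, -9) = -81
  sig9 = max2(4, -81) = 4
  sig11 = neg(4) = -4

After the edit, cleaning proceeds:
  sig1: a read changed (src5 4->0) — executes, giving 9 — identical to its old value.
  sig2: a read changed (src5 4->0) — executes, giving 9 — identical to its old value.
  sig3: dirty, but its reads are unchanged (sig1 unchanged); cached -9 stands.
  sig4: dirty, but its reads are unchanged (sig1 unchanged, sig2 unchanged); cached 9 stands.
  sig6: dirty, but its reads are unchanged (sig3 unchanged, sig4 unchanged); cached -9 stands.
  sig7: dirty, but its reads are unchanged (sig4 unchanged, sig6 unchanged); cached -81 stands.
  sig9: a read changed (src5 4->0) — executes, giving 0.
  sig11: a read changed (sig9 4->0) — executes, giving 0.

Note where the cutoff bites: sig3 is checked, finds nothing changed, and keeps its cache.

Demanding sig11 again yields 0.
4 derived signals run: sig1, sig2, sig9, sig11.
The nodes whose values change: src5, sig9, sig11.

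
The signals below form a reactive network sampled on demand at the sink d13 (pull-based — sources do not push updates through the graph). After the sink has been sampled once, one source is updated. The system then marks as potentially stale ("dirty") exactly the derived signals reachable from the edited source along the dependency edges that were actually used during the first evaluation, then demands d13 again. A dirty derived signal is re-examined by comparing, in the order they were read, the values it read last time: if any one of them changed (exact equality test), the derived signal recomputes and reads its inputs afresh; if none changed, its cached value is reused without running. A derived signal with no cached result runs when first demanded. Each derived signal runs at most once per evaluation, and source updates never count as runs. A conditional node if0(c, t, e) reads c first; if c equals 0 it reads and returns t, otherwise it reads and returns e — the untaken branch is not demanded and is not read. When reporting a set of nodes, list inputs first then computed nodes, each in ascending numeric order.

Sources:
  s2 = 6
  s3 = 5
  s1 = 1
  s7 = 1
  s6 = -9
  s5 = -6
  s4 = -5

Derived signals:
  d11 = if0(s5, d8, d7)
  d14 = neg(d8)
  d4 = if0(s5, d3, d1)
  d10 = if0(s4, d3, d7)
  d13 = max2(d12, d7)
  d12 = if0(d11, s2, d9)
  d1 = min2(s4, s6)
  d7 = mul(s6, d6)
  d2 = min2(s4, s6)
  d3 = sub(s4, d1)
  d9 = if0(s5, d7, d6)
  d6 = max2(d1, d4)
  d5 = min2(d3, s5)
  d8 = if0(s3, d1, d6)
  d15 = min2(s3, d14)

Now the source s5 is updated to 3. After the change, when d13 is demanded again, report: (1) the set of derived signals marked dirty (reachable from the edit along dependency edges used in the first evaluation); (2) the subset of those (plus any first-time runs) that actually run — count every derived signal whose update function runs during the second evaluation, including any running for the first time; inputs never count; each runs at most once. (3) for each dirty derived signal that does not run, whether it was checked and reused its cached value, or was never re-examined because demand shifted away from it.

Initial pass — values computed on the first demand:
  d1 = min2(-5, -9) = -9
  d4 = if0(s5=-6 -> else branch d1) = -9
  d6 = max2(-9, -9) = -9
  d7 = mul(-9, -9) = 81
  d9 = if0(s5=-6 -> else branch d6) = -9
  d11 = if0(s5=-6 -> else branch d7) = 81
  d12 = if0(d11=81 -> else branch d9) = -9
  d13 = max2(-9, 81) = 81

Second demand — change propagation:
  d4: re-runs because s5 -6->3; new result -9 (unchanged).
  d6: re-examined; everything it read last time is the same (d1 unchanged, d4 unchanged) — cache -9 kept, no run.
  d7: re-examined; everything it read last time is the same (s6 unchanged, d6 unchanged) — cache 81 kept, no run.
  d9: re-runs because s5 -6->3; new result -9 (unchanged).
  d11: re-runs because s5 -6->3; new result 81 (unchanged).
  d12: re-examined; everything it read last time is the same (d11 unchanged, d9 unchanged) — cache -9 kept, no run.
  d13: re-examined; everything it read last time is the same (d12 unchanged, d7 unchanged) — cache 81 kept, no run.

The important point: at d6 every value read last time is unchanged, so the dirty flag clears without a run.

Dirty set: d4, d6, d7, d9, d11, d12, d13.
Run set: d4, d9, d11 (3 run).
Re-examined without running (cache reused): d6, d7, d12, d13.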